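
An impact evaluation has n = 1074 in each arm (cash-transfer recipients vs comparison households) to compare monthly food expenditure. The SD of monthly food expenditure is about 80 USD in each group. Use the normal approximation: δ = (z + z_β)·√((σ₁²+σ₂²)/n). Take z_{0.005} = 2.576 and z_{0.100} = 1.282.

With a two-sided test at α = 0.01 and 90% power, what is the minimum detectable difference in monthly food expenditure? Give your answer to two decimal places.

Minimum detectable difference ≈ 13.32 USD

δ = (z_{α/2} + z_β) · √((σ₁²+σ₂²)/n)
  = (2.576 + 1.282) · √(12800/1074)
  = 3.858 · √11.9181
  = 3.858 · 3.4523
  = 13.3188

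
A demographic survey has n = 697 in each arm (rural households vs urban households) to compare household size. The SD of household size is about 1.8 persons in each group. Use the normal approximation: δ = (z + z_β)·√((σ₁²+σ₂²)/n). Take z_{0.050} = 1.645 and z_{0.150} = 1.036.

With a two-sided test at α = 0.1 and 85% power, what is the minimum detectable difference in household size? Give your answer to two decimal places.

δ = (z_{α/2} + z_β) · √((σ₁²+σ₂²)/n)
  = (1.645 + 1.036) · √(6.48/697)
  = 2.681 · √0.0093
  = 2.681 · 0.0964
  = 0.2585

Minimum detectable difference ≈ 0.26 persons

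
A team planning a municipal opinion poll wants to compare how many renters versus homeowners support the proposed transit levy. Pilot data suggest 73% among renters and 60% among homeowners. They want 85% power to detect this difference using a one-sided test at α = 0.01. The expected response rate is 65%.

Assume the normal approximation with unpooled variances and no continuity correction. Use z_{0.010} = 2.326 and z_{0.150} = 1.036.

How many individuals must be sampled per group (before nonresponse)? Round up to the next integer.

n = (z_α + z_β)² · [p₁(1−p₁) + p₂(1−p₂)] / (p₁ − p₂)²
  = (2.326 + 1.036)² · (0.73·0.27 + 0.60·0.40) / (0.13)²
  = (3.362)² · (0.1971 + 0.2400) / 0.0169
  = 11.3030 · 0.4371 / 0.0169
  = 292.34
Adjust for 65% response: 292.34 / 0.65 = 449.76.
Round up → n = 450 per group.

n = 450 per group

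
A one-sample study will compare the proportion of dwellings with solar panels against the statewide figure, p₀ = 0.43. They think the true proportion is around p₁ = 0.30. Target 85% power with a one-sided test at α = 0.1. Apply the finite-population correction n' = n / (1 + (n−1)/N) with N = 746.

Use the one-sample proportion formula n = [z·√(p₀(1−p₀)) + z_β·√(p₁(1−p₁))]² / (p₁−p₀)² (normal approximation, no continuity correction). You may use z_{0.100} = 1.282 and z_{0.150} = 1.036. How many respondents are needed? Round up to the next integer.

n = [z_α·√(p₀q₀) + z_β·√(p₁q₁)]² / (p₁ − p₀)²
  = [1.282·√(0.43·0.57) + 1.036·√(0.30·0.70)]² / (-0.13)²
  = [1.282·0.4951 + 1.036·0.4583]² / 0.0169
  = [1.1094]² / 0.0169
  = 72.83
Finite-population correction (N = 746): 72.83 / (1 + (72.83 − 1)/746) = 66.44.
Round up → n = 67.

n = 67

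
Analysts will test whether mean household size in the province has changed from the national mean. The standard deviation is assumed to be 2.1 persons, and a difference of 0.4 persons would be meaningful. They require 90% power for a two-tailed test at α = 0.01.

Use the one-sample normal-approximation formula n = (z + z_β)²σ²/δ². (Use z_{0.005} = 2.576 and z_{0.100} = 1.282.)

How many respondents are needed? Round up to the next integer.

n = 411

n = (z_{α/2} + z_β)² · σ² / δ²
  = (2.576 + 1.282)² · 2.1² / 0.4²
  = 14.8842 · 4.41 / 0.16
  = 410.24
Round up → n = 411.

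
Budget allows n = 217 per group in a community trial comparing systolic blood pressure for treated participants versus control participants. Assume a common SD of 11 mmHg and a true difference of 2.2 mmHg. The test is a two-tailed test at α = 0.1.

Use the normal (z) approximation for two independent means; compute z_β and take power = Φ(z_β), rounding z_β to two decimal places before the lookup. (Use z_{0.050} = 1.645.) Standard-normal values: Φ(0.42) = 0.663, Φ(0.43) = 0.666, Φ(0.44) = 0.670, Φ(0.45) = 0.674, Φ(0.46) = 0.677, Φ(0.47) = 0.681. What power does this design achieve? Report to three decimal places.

z_β = δ·√(n/(σ₁²+σ₂²)) − z_{α/2}
    = 2.2 · √(217/242) − 1.645
    = 2.2 · 0.94694 − 1.645
    = 2.0833 − 1.645 = 0.4383 → 0.44
Power = Φ(0.44) = 0.670.

Power ≈ 0.670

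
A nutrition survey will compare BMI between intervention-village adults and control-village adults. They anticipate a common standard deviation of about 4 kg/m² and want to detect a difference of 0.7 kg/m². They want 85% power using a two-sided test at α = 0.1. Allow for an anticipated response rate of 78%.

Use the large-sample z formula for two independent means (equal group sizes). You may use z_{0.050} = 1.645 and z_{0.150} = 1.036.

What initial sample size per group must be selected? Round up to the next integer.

n = (z_{α/2} + z_β)² · (σ₁² + σ₂²) / δ²
  = (1.645 + 1.036)² · (2·4² = 32) / 0.7²
  = 7.1878 · 32 / 0.49
  = 469.40
Adjust for 78% response: 469.40 / 0.78 = 601.80.
Round up → n = 602 per group.

n = 602 per group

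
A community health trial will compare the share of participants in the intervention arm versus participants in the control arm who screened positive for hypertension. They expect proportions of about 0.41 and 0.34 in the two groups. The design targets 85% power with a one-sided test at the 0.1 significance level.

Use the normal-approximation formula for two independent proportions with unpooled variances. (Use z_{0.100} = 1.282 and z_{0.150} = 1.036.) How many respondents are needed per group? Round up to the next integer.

n = (z_α + z_β)² · [p₁(1−p₁) + p₂(1−p₂)] / (p₁ − p₂)²
  = (1.282 + 1.036)² · (0.41·0.59 + 0.34·0.66) / (0.07)²
  = (2.318)² · (0.2419 + 0.2244) / 0.0049
  = 5.3731 · 0.4663 / 0.0049
  = 511.32
Round up → n = 512 per group.

n = 512 per group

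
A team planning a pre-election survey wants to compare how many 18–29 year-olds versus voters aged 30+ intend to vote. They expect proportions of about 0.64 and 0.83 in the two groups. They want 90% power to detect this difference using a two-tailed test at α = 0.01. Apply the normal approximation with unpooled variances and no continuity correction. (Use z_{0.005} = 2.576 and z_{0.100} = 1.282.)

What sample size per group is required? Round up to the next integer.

n = (z_{α/2} + z_β)² · [p₁(1−p₁) + p₂(1−p₂)] / (p₁ − p₂)²
  = (2.576 + 1.282)² · (0.64·0.36 + 0.83·0.17) / (-0.19)²
  = (3.858)² · (0.2304 + 0.1411) / 0.0361
  = 14.8842 · 0.3715 / 0.0361
  = 153.17
Round up → n = 154 per group.

n = 154 per group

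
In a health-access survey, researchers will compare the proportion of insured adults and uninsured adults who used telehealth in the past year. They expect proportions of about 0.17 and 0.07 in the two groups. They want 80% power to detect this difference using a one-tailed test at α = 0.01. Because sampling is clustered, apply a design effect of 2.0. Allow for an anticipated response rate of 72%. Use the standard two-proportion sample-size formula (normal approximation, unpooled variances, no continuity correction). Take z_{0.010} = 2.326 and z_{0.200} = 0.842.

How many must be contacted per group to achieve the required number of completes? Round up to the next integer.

n = 575 per group

n = (z_α + z_β)² · [p₁(1−p₁) + p₂(1−p₂)] / (p₁ − p₂)²
  = (2.326 + 0.842)² · (0.17·0.83 + 0.07·0.93) / (0.10)²
  = (3.168)² · (0.1411 + 0.0651) / 0.0100
  = 10.0362 · 0.2062 / 0.0100
  = 206.95
Design effect: 2.0 × 206.95 = 413.89.
Adjust for 72% response: 413.89 / 0.72 = 574.85.
Round up → n = 575 per group.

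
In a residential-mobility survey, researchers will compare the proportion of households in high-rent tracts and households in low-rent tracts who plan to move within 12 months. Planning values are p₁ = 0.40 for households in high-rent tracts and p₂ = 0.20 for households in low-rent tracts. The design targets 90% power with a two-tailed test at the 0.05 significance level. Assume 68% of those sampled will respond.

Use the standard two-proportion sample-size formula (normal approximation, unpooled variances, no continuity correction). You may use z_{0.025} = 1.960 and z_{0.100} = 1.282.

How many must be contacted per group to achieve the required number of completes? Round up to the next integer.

n = 155 per group

n = (z_{α/2} + z_β)² · [p₁(1−p₁) + p₂(1−p₂)] / (p₁ − p₂)²
  = (1.960 + 1.282)² · (0.40·0.60 + 0.20·0.80) / (0.20)²
  = (3.242)² · (0.2400 + 0.1600) / 0.0400
  = 10.5106 · 0.4000 / 0.0400
  = 105.11
Adjust for 68% response: 105.11 / 0.68 = 154.57.
Round up → n = 155 per group.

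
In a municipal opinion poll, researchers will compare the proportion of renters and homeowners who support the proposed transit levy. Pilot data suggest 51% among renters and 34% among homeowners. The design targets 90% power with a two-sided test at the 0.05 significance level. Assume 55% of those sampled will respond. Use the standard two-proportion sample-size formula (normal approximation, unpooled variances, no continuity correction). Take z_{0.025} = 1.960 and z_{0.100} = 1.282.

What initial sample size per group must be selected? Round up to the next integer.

n = (z_{α/2} + z_β)² · [p₁(1−p₁) + p₂(1−p₂)] / (p₁ − p₂)²
  = (1.960 + 1.282)² · (0.51·0.49 + 0.34·0.66) / (0.17)²
  = (3.242)² · (0.2499 + 0.2244) / 0.0289
  = 10.5106 · 0.4743 / 0.0289
  = 172.50
Adjust for 55% response: 172.50 / 0.55 = 313.63.
Round up → n = 314 per group.

n = 314 per group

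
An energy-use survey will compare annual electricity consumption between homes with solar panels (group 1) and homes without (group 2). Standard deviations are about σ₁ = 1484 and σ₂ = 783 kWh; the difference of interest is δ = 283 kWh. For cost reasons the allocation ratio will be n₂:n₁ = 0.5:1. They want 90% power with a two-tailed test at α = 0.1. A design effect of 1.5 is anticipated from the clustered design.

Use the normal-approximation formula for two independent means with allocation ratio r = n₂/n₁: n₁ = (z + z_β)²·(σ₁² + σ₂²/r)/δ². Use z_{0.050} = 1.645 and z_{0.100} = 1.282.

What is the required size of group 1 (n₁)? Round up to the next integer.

n₁ = 551

n₁ = (z_{α/2} + z_β)² · (σ₁² + σ₂²/r) / δ²
   = (1.645 + 1.282)² · (1484² + 783²/0.5) / 283²
   = 8.5673 · (2202256 + 1226178) / 80089
   = 8.5673 · 3428434 / 80089
   = 366.75
Design effect: 1.5 × 366.75 = 550.12.
Round up → n₁ = 551; n₂ = r·n₁ = 0.5 × 551 = 276.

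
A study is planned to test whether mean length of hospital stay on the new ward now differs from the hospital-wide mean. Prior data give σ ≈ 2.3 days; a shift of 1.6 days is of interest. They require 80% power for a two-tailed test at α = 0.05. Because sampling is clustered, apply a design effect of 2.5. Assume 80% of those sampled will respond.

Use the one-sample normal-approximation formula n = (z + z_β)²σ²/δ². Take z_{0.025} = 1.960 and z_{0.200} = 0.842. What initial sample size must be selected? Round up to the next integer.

n = (z_{α/2} + z_β)² · σ² / δ²
  = (1.960 + 0.842)² · 2.3² / 1.6²
  = 7.8512 · 5.29 / 2.56
  = 16.22
Design effect: 2.5 × 16.22 = 40.56.
Adjust for 80% response: 40.56 / 0.80 = 50.70.
Round up → n = 51.

n = 51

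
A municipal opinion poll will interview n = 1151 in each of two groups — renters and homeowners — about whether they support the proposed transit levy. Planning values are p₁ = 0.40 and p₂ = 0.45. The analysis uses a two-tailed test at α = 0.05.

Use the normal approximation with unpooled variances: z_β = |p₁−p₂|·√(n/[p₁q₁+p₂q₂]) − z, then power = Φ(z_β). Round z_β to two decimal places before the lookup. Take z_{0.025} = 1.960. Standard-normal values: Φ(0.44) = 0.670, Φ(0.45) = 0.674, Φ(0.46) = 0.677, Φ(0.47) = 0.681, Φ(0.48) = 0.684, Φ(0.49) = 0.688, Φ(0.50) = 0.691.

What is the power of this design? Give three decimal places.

Power ≈ 0.681

z_β = |p₁−p₂|·√(n/[p₁q₁+p₂q₂]) − z_{α/2}
    = 0.05 · √(1151/0.4875) − 1.960
    = 0.05 · 48.5904 − 1.960
    = 2.4295 − 1.960 = 0.4695 → 0.47
Power = Φ(0.47) = 0.681.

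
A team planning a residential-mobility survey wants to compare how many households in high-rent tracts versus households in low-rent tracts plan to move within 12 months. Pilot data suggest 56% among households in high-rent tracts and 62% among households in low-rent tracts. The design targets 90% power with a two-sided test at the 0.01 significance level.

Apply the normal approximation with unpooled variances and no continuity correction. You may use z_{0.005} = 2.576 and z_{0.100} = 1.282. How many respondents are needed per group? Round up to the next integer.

n = 1993 per group

n = (z_{α/2} + z_β)² · [p₁(1−p₁) + p₂(1−p₂)] / (p₁ − p₂)²
  = (2.576 + 1.282)² · (0.56·0.44 + 0.62·0.38) / (-0.06)²
  = (3.858)² · (0.2464 + 0.2356) / 0.0036
  = 14.8842 · 0.4820 / 0.0036
  = 1992.82
Round up → n = 1993 per group.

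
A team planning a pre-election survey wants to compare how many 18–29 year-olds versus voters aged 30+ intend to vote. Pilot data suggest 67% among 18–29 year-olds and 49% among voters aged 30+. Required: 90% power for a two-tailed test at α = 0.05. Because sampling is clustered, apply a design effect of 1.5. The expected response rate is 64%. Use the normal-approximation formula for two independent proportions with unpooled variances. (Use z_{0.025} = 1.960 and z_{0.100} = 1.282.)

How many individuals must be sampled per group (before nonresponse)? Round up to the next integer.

n = (z_{α/2} + z_β)² · [p₁(1−p₁) + p₂(1−p₂)] / (p₁ − p₂)²
  = (1.960 + 1.282)² · (0.67·0.33 + 0.49·0.51) / (0.18)²
  = (3.242)² · (0.2211 + 0.2499) / 0.0324
  = 10.5106 · 0.4710 / 0.0324
  = 152.79
Design effect: 1.5 × 152.79 = 229.19.
Adjust for 64% response: 229.19 / 0.64 = 358.11.
Round up → n = 359 per group.

n = 359 per group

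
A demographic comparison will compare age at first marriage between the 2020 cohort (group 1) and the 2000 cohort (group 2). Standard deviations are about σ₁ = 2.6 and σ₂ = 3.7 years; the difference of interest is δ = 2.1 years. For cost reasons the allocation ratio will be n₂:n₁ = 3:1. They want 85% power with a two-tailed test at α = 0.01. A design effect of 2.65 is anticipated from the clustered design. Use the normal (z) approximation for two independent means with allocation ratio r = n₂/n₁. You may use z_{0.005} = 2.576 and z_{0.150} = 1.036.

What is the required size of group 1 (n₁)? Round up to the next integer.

n₁ = (z_{α/2} + z_β)² · (σ₁² + σ₂²/r) / δ²
   = (2.576 + 1.036)² · (2.6² + 3.7²/3) / 2.1²
   = 13.0465 · (6.76 + 4.5633) / 4.41
   = 13.0465 · 11.3233 / 4.41
   = 33.50
Design effect: 2.65 × 33.50 = 88.77.
Round up → n₁ = 89; n₂ = r·n₁ = 3 × 89 = 267.

n₁ = 89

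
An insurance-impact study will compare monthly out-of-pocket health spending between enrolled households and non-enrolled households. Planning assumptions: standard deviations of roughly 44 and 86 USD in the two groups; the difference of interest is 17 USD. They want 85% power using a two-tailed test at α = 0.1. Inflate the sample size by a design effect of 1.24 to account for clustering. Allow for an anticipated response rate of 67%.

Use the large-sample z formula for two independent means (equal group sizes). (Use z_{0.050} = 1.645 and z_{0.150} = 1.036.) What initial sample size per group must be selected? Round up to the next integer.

n = (z_{α/2} + z_β)² · (σ₁² + σ₂²) / δ²
  = (1.645 + 1.036)² · (44² + 86² = 9332) / 17²
  = 7.1878 · 9332 / 289
  = 232.10
Design effect: 1.24 × 232.10 = 287.80.
Adjust for 67% response: 287.80 / 0.67 = 429.55.
Round up → n = 430 per group.

n = 430 per group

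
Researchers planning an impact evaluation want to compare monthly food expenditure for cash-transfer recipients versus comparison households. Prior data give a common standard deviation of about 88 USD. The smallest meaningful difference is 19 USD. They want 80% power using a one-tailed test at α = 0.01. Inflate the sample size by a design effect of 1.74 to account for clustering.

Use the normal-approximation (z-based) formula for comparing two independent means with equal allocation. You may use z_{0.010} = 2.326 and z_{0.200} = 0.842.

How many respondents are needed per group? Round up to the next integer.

n = (z_α + z_β)² · (σ₁² + σ₂²) / δ²
  = (2.326 + 0.842)² · (2·88² = 15488) / 19²
  = 10.0362 · 15488 / 361
  = 430.58
Design effect: 1.74 × 430.58 = 749.22.
Round up → n = 750 per group.

n = 750 per group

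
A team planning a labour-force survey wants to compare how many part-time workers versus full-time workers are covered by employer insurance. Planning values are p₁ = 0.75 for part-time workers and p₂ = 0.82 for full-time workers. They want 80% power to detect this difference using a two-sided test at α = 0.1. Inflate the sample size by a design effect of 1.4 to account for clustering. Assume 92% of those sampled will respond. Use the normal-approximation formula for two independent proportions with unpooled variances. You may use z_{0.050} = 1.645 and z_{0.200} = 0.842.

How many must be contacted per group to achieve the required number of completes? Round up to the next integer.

n = (z_{α/2} + z_β)² · [p₁(1−p₁) + p₂(1−p₂)] / (p₁ − p₂)²
  = (1.645 + 0.842)² · (0.75·0.25 + 0.82·0.18) / (-0.07)²
  = (2.487)² · (0.1875 + 0.1476) / 0.0049
  = 6.1852 · 0.3351 / 0.0049
  = 422.99
Design effect: 1.4 × 422.99 = 592.19.
Adjust for 92% response: 592.19 / 0.92 = 643.68.
Round up → n = 644 per group.

n = 644 per group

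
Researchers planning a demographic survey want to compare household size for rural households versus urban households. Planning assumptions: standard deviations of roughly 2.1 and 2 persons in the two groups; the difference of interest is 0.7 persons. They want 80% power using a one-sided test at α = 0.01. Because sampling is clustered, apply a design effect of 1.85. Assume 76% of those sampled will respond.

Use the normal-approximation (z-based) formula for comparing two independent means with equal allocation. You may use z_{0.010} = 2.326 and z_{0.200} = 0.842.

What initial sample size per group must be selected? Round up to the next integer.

n = 420 per group

n = (z_α + z_β)² · (σ₁² + σ₂²) / δ²
  = (2.326 + 0.842)² · (2.1² + 2² = 8.41) / 0.7²
  = 10.0362 · 8.41 / 0.49
  = 172.25
Design effect: 1.85 × 172.25 = 318.67.
Adjust for 76% response: 318.67 / 0.76 = 419.30.
Round up → n = 420 per group.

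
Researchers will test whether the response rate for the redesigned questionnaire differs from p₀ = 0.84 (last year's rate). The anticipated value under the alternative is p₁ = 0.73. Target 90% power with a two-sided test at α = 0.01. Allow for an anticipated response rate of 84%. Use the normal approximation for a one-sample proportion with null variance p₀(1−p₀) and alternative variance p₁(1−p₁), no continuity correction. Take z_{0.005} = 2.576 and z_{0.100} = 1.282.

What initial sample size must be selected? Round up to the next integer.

n = 226

n = [z_{α/2}·√(p₀q₀) + z_β·√(p₁q₁)]² / (p₁ − p₀)²
  = [2.576·√(0.84·0.16) + 1.282·√(0.73·0.27)]² / (-0.11)²
  = [2.576·0.3666 + 1.282·0.4440]² / 0.0121
  = [1.5135]² / 0.0121
  = 189.32
Adjust for 84% response: 189.32 / 0.84 = 225.38.
Round up → n = 226.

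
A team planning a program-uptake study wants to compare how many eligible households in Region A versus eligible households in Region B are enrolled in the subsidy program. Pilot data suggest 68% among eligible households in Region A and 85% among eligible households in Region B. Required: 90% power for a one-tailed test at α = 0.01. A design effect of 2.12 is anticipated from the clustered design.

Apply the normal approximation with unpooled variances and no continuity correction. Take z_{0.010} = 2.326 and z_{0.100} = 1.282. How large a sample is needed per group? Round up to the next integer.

n = 330 per group

n = (z_α + z_β)² · [p₁(1−p₁) + p₂(1−p₂)] / (p₁ − p₂)²
  = (2.326 + 1.282)² · (0.68·0.32 + 0.85·0.15) / (-0.17)²
  = (3.608)² · (0.2176 + 0.1275) / 0.0289
  = 13.0177 · 0.3451 / 0.0289
  = 155.45
Design effect: 2.12 × 155.45 = 329.55.
Round up → n = 330 per group.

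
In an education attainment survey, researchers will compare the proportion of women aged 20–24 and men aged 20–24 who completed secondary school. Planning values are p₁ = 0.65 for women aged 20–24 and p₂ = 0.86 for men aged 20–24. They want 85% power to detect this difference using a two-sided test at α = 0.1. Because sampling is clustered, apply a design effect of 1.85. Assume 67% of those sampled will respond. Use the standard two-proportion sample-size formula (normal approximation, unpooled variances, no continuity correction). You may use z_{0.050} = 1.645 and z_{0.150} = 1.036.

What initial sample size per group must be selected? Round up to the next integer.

n = (z_{α/2} + z_β)² · [p₁(1−p₁) + p₂(1−p₂)] / (p₁ − p₂)²
  = (1.645 + 1.036)² · (0.65·0.35 + 0.86·0.14) / (-0.21)²
  = (2.681)² · (0.2275 + 0.1204) / 0.0441
  = 7.1878 · 0.3479 / 0.0441
  = 56.70
Design effect: 1.85 × 56.70 = 104.90.
Adjust for 67% response: 104.90 / 0.67 = 156.57.
Round up → n = 157 per group.

n = 157 per group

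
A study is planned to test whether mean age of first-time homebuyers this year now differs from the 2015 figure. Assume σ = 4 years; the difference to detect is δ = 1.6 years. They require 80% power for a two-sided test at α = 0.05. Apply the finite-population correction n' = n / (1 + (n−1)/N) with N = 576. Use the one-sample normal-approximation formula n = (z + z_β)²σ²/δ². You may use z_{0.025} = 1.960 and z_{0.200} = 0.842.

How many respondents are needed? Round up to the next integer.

n = 46

n = (z_{α/2} + z_β)² · σ² / δ²
  = (1.960 + 0.842)² · 4² / 1.6²
  = 7.8512 · 16 / 2.56
  = 49.07
Finite-population correction (N = 576): 49.07 / (1 + (49.07 − 1)/576) = 45.29.
Round up → n = 46.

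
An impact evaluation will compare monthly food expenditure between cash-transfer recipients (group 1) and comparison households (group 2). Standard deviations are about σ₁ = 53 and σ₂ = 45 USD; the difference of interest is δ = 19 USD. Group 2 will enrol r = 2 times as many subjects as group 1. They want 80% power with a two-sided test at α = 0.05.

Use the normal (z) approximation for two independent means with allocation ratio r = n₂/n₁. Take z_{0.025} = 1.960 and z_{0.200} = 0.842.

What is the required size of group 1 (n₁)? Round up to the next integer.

n₁ = 84

n₁ = (z_{α/2} + z_β)² · (σ₁² + σ₂²/r) / δ²
   = (1.960 + 0.842)² · (53² + 45²/2) / 19²
   = 7.8512 · (2809 + 1012.5) / 361
   = 7.8512 · 3821.5 / 361
   = 83.11
Round up → n₁ = 84; n₂ = r·n₁ = 2 × 84 = 168.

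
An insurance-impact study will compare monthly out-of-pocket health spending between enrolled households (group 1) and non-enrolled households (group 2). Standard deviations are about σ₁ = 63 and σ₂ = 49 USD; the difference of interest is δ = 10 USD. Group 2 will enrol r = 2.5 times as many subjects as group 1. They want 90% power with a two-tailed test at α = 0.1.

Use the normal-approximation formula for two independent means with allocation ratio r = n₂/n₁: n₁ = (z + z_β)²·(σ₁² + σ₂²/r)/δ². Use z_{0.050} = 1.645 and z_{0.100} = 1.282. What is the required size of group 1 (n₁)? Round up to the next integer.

n₁ = (z_{α/2} + z_β)² · (σ₁² + σ₂²/r) / δ²
   = (1.645 + 1.282)² · (63² + 49²/2.5) / 10²
   = 8.5673 · (3969 + 960.4) / 100
   = 8.5673 · 4929.4 / 100
   = 422.32
Round up → n₁ = 423; n₂ = r·n₁ = 2.5 × 423 = 1058.

n₁ = 423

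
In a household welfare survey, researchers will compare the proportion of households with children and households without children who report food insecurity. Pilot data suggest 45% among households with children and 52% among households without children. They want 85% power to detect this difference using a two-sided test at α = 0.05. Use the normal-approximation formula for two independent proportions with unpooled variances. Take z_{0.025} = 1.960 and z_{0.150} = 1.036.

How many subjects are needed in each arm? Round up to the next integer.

n = 911 per group

n = (z_{α/2} + z_β)² · [p₁(1−p₁) + p₂(1−p₂)] / (p₁ − p₂)²
  = (1.960 + 1.036)² · (0.45·0.55 + 0.52·0.48) / (-0.07)²
  = (2.996)² · (0.2475 + 0.2496) / 0.0049
  = 8.9760 · 0.4971 / 0.0049
  = 910.61
Round up → n = 911 per group.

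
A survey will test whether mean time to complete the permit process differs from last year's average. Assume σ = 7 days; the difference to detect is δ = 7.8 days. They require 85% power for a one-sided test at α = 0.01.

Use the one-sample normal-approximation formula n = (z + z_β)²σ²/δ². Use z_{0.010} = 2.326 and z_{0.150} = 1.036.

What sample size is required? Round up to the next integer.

n = 10

n = (z_α + z_β)² · σ² / δ²
  = (2.326 + 1.036)² · 7² / 7.8²
  = 11.3030 · 49 / 60.84
  = 9.10
Round up → n = 10.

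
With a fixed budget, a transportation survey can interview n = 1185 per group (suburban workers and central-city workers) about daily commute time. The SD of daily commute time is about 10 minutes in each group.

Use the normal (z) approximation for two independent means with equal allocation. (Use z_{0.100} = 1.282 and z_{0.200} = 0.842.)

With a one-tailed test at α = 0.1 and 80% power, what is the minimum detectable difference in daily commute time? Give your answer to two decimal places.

δ = (z_α + z_β) · √((σ₁²+σ₂²)/n)
  = (1.282 + 0.842) · √(200/1185)
  = 2.124 · √0.16878
  = 2.124 · 0.4108
  = 0.8726

Minimum detectable difference ≈ 0.87 minutes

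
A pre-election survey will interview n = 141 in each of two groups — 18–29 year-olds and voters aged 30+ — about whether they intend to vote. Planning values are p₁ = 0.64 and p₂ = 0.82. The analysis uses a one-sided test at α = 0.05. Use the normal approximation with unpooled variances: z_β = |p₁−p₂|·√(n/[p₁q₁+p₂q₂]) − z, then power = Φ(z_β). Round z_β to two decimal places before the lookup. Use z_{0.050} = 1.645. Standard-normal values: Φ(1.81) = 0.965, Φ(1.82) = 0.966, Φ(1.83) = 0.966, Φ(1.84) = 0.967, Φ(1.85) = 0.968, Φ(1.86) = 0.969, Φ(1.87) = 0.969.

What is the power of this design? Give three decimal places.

z_β = |p₁−p₂|·√(n/[p₁q₁+p₂q₂]) − z_α
    = 0.18 · √(141/0.3780) − 1.645
    = 0.18 · 19.3136 − 1.645
    = 3.4765 − 1.645 = 1.8315 → 1.83
Power = Φ(1.83) = 0.966.

Power ≈ 0.966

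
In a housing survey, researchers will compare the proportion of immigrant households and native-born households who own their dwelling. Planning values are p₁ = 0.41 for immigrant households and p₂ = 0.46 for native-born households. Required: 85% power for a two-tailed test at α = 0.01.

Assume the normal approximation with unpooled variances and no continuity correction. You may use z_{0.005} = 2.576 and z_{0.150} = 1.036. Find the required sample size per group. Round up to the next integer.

n = (z_{α/2} + z_β)² · [p₁(1−p₁) + p₂(1−p₂)] / (p₁ − p₂)²
  = (2.576 + 1.036)² · (0.41·0.59 + 0.46·0.54) / (-0.05)²
  = (3.612)² · (0.2419 + 0.2484) / 0.0025
  = 13.0465 · 0.4903 / 0.0025
  = 2558.69
Round up → n = 2559 per group.

n = 2559 per group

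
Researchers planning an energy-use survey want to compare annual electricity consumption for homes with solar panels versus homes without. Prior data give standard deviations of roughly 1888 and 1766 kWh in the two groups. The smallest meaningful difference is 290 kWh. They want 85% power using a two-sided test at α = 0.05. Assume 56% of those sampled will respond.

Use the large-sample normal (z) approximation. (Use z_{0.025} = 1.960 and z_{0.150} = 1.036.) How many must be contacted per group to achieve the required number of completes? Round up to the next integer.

n = 1274 per group

n = (z_{α/2} + z_β)² · (σ₁² + σ₂²) / δ²
  = (1.960 + 1.036)² · (1888² + 1766² = 6683300) / 290²
  = 8.9760 · 6683300 / 84100
  = 713.31
Adjust for 56% response: 713.31 / 0.56 = 1273.77.
Round up → n = 1274 per group.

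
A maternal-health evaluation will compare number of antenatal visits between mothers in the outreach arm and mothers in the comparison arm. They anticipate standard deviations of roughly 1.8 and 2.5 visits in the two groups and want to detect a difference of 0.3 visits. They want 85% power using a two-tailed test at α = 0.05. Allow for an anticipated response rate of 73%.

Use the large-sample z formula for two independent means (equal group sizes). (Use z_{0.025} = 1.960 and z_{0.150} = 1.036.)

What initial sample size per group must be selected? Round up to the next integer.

n = (z_{α/2} + z_β)² · (σ₁² + σ₂²) / δ²
  = (1.960 + 1.036)² · (1.8² + 2.5² = 9.49) / 0.3²
  = 8.9760 · 9.49 / 0.09
  = 946.47
Adjust for 73% response: 946.47 / 0.73 = 1296.54.
Round up → n = 1297 per group.

n = 1297 per group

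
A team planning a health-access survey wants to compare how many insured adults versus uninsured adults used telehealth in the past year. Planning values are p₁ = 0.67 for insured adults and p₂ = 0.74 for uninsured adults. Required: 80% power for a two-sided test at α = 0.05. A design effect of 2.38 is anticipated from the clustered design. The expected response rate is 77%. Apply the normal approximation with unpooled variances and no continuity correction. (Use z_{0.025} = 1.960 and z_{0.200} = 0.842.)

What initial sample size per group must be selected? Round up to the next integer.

n = 2048 per group

n = (z_{α/2} + z_β)² · [p₁(1−p₁) + p₂(1−p₂)] / (p₁ − p₂)²
  = (1.960 + 0.842)² · (0.67·0.33 + 0.74·0.26) / (-0.07)²
  = (2.802)² · (0.2211 + 0.1924) / 0.0049
  = 7.8512 · 0.4135 / 0.0049
  = 662.55
Design effect: 2.38 × 662.55 = 1576.86.
Adjust for 77% response: 1576.86 / 0.77 = 2047.87.
Round up → n = 2048 per group.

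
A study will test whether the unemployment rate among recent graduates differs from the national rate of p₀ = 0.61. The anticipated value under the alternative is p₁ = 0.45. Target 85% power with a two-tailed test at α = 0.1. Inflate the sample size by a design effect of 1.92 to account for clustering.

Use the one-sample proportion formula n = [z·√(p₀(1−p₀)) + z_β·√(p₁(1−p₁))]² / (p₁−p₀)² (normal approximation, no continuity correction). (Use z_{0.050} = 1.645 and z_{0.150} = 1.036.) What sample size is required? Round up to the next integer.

n = [z_{α/2}·√(p₀q₀) + z_β·√(p₁q₁)]² / (p₁ − p₀)²
  = [1.645·√(0.61·0.39) + 1.036·√(0.45·0.55)]² / (-0.16)²
  = [1.645·0.4877 + 1.036·0.4975]² / 0.0256
  = [1.3178]² / 0.0256
  = 67.83
Design effect: 1.92 × 67.83 = 130.24.
Round up → n = 131.

n = 131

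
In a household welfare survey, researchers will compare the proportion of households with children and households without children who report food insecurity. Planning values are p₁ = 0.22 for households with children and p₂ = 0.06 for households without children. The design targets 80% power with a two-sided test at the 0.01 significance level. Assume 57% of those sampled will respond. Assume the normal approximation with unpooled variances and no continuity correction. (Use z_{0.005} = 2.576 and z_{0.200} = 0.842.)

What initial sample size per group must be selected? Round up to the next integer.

n = (z_{α/2} + z_β)² · [p₁(1−p₁) + p₂(1−p₂)] / (p₁ − p₂)²
  = (2.576 + 0.842)² · (0.22·0.78 + 0.06·0.94) / (0.16)²
  = (3.418)² · (0.1716 + 0.0564) / 0.0256
  = 11.6827 · 0.2280 / 0.0256
  = 104.05
Adjust for 57% response: 104.05 / 0.57 = 182.54.
Round up → n = 183 per group.

n = 183 per group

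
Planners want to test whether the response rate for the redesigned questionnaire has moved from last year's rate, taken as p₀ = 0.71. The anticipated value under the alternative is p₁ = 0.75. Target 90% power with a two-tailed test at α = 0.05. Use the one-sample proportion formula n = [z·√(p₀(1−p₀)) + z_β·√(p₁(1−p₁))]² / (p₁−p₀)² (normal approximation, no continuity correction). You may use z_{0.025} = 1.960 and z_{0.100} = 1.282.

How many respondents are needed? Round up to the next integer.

n = 1305

n = [z_{α/2}·√(p₀q₀) + z_β·√(p₁q₁)]² / (p₁ − p₀)²
  = [1.960·√(0.71·0.29) + 1.282·√(0.75·0.25)]² / (0.04)²
  = [1.960·0.4538 + 1.282·0.4330]² / 0.0016
  = [1.4445]² / 0.0016
  = 1304.11
Round up → n = 1305.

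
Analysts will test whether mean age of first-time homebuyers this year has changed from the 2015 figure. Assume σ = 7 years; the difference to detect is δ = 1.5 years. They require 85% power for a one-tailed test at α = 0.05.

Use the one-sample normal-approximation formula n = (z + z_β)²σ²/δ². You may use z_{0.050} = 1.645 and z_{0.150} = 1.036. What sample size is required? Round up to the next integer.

n = 157

n = (z_α + z_β)² · σ² / δ²
  = (1.645 + 1.036)² · 7² / 1.5²
  = 7.1878 · 49 / 2.25
  = 156.53
Round up → n = 157.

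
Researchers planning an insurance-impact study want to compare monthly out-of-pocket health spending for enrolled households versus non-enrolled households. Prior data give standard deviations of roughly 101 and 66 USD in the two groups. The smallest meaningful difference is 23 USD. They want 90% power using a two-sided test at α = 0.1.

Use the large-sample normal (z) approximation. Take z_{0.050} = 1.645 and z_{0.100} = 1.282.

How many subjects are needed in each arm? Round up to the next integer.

n = (z_{α/2} + z_β)² · (σ₁² + σ₂²) / δ²
  = (1.645 + 1.282)² · (101² + 66² = 14557) / 23²
  = 8.5673 · 14557 / 529
  = 235.76
Round up → n = 236 per group.

n = 236 per group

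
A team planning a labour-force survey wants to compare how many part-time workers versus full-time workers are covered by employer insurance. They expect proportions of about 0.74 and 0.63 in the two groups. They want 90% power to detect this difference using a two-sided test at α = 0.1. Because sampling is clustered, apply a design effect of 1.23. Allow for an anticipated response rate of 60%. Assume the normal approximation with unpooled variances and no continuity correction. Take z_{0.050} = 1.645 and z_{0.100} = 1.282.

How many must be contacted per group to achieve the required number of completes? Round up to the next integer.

n = 618 per group

n = (z_{α/2} + z_β)² · [p₁(1−p₁) + p₂(1−p₂)] / (p₁ − p₂)²
  = (1.645 + 1.282)² · (0.74·0.26 + 0.63·0.37) / (0.11)²
  = (2.927)² · (0.1924 + 0.2331) / 0.0121
  = 8.5673 · 0.4255 / 0.0121
  = 301.27
Design effect: 1.23 × 301.27 = 370.57.
Adjust for 60% response: 370.57 / 0.60 = 617.61.
Round up → n = 618 per group.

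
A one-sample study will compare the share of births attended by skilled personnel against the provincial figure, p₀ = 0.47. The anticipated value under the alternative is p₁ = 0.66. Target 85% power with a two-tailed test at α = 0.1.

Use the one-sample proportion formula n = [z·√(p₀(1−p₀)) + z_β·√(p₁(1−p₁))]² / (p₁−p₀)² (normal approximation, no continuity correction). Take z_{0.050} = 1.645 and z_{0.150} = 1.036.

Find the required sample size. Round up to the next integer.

n = [z_{α/2}·√(p₀q₀) + z_β·√(p₁q₁)]² / (p₁ − p₀)²
  = [1.645·√(0.47·0.53) + 1.036·√(0.66·0.34)]² / (0.19)²
  = [1.645·0.4991 + 1.036·0.4737]² / 0.0361
  = [1.3118]² / 0.0361
  = 47.67
Round up → n = 48.

n = 48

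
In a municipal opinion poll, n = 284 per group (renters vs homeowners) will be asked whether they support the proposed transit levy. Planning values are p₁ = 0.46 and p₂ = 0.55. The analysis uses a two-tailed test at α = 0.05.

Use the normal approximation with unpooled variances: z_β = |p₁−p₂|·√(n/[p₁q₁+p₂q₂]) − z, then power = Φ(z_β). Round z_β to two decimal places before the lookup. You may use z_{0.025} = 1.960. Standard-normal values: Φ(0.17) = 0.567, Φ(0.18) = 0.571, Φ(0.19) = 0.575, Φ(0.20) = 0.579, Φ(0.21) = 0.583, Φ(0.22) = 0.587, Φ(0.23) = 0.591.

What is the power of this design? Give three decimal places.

Power ≈ 0.575

z_β = |p₁−p₂|·√(n/[p₁q₁+p₂q₂]) − z_{α/2}
    = 0.09 · √(284/0.4959) − 1.960
    = 0.09 · 23.9311 − 1.960
    = 2.1538 − 1.960 = 0.1938 → 0.19
Power = Φ(0.19) = 0.575.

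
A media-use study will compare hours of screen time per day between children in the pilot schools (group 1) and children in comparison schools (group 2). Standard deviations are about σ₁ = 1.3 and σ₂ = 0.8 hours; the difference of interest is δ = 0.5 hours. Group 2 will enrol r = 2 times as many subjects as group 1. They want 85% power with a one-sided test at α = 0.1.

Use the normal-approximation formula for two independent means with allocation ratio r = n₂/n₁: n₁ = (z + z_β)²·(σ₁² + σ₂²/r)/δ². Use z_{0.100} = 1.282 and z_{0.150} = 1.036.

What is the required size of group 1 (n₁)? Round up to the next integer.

n₁ = (z_α + z_β)² · (σ₁² + σ₂²/r) / δ²
   = (1.282 + 1.036)² · (1.3² + 0.8²/2) / 0.5²
   = 5.3731 · (1.69 + 0.32) / 0.25
   = 5.3731 · 2.01 / 0.25
   = 43.20
Round up → n₁ = 44; n₂ = r·n₁ = 2 × 44 = 88.

n₁ = 44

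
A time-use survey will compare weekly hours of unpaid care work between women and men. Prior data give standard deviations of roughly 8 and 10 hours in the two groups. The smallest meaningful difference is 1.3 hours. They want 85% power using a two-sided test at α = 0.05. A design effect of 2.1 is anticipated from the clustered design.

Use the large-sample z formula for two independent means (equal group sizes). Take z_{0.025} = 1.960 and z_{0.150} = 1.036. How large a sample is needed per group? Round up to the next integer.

n = 1830 per group

n = (z_{α/2} + z_β)² · (σ₁² + σ₂²) / δ²
  = (1.960 + 1.036)² · (8² + 10² = 164) / 1.3²
  = 8.9760 · 164 / 1.69
  = 871.05
Design effect: 2.1 × 871.05 = 1829.20.
Round up → n = 1830 per group.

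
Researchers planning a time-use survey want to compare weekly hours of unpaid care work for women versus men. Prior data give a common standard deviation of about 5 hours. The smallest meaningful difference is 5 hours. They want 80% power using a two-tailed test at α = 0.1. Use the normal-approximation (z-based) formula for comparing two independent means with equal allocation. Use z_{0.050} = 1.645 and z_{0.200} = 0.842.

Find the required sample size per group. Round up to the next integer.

n = 13 per group

n = (z_{α/2} + z_β)² · (σ₁² + σ₂²) / δ²
  = (1.645 + 0.842)² · (2·5² = 50) / 5²
  = 6.1852 · 50 / 25
  = 12.37
Round up → n = 13 per group.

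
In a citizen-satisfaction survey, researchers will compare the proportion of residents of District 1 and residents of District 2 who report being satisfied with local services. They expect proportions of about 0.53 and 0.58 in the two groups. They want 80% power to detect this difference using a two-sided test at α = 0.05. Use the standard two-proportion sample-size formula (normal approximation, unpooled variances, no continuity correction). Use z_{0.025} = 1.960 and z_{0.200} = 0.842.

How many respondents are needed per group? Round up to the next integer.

n = 1548 per group

n = (z_{α/2} + z_β)² · [p₁(1−p₁) + p₂(1−p₂)] / (p₁ − p₂)²
  = (1.960 + 0.842)² · (0.53·0.47 + 0.58·0.42) / (-0.05)²
  = (2.802)² · (0.2491 + 0.2436) / 0.0025
  = 7.8512 · 0.4927 / 0.0025
  = 1547.32
Round up → n = 1548 per group.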